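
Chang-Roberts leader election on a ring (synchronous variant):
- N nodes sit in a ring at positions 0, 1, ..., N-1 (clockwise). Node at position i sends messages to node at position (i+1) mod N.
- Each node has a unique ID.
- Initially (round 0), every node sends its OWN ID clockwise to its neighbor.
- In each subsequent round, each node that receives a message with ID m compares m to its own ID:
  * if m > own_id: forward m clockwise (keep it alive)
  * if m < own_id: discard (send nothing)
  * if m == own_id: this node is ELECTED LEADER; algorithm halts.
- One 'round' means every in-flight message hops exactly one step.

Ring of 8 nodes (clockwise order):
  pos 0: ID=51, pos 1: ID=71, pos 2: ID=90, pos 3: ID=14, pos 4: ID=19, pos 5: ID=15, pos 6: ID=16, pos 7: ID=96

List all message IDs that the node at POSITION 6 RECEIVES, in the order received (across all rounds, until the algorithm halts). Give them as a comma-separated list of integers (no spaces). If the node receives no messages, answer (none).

Round 1: pos1(id71) recv 51: drop; pos2(id90) recv 71: drop; pos3(id14) recv 90: fwd; pos4(id19) recv 14: drop; pos5(id15) recv 19: fwd; pos6(id16) recv 15: drop; pos7(id96) recv 16: drop; pos0(id51) recv 96: fwd
Round 2: pos4(id19) recv 90: fwd; pos6(id16) recv 19: fwd; pos1(id71) recv 96: fwd
Round 3: pos5(id15) recv 90: fwd; pos7(id96) recv 19: drop; pos2(id90) recv 96: fwd
Round 4: pos6(id16) recv 90: fwd; pos3(id14) recv 96: fwd
Round 5: pos7(id96) recv 90: drop; pos4(id19) recv 96: fwd
Round 6: pos5(id15) recv 96: fwd
Round 7: pos6(id16) recv 96: fwd
Round 8: pos7(id96) recv 96: ELECTED

Answer: 15,19,90,96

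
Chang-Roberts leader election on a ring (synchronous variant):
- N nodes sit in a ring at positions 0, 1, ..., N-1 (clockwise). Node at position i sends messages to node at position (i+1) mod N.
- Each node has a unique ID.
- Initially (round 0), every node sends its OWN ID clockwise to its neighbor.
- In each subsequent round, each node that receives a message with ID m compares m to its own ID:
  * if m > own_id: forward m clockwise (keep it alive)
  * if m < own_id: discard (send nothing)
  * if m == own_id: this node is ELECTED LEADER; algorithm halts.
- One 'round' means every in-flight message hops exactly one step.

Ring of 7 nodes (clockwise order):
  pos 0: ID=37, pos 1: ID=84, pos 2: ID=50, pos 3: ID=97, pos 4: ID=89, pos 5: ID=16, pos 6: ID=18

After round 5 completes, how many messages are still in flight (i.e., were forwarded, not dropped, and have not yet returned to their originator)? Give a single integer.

Answer: 2

Derivation:
Round 1: pos1(id84) recv 37: drop; pos2(id50) recv 84: fwd; pos3(id97) recv 50: drop; pos4(id89) recv 97: fwd; pos5(id16) recv 89: fwd; pos6(id18) recv 16: drop; pos0(id37) recv 18: drop
Round 2: pos3(id97) recv 84: drop; pos5(id16) recv 97: fwd; pos6(id18) recv 89: fwd
Round 3: pos6(id18) recv 97: fwd; pos0(id37) recv 89: fwd
Round 4: pos0(id37) recv 97: fwd; pos1(id84) recv 89: fwd
Round 5: pos1(id84) recv 97: fwd; pos2(id50) recv 89: fwd
After round 5: 2 messages still in flight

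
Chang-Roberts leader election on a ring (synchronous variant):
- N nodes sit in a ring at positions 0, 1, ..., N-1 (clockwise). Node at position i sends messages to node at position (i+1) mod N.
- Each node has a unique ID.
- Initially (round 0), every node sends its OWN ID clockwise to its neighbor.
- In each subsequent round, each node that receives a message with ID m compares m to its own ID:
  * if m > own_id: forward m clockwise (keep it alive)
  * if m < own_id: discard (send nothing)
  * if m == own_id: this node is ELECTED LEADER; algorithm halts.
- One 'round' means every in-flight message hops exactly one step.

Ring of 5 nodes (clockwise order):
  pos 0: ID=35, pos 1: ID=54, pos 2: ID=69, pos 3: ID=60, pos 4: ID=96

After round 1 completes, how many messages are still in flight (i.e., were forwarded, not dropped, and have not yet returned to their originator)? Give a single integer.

Round 1: pos1(id54) recv 35: drop; pos2(id69) recv 54: drop; pos3(id60) recv 69: fwd; pos4(id96) recv 60: drop; pos0(id35) recv 96: fwd
After round 1: 2 messages still in flight

Answer: 2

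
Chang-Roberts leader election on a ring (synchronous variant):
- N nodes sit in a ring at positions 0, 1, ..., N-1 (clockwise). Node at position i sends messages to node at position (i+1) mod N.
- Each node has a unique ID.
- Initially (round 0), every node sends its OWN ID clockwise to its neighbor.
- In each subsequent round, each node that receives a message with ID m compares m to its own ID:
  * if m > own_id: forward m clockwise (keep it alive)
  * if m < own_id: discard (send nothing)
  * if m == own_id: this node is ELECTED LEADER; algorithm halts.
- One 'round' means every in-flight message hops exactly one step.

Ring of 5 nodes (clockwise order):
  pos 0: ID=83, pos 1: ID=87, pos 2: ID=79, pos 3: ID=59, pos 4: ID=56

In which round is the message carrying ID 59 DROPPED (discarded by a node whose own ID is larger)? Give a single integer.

Answer: 2

Derivation:
Round 1: pos1(id87) recv 83: drop; pos2(id79) recv 87: fwd; pos3(id59) recv 79: fwd; pos4(id56) recv 59: fwd; pos0(id83) recv 56: drop
Round 2: pos3(id59) recv 87: fwd; pos4(id56) recv 79: fwd; pos0(id83) recv 59: drop
Round 3: pos4(id56) recv 87: fwd; pos0(id83) recv 79: drop
Round 4: pos0(id83) recv 87: fwd
Round 5: pos1(id87) recv 87: ELECTED
Message ID 59 originates at pos 3; dropped at pos 0 in round 2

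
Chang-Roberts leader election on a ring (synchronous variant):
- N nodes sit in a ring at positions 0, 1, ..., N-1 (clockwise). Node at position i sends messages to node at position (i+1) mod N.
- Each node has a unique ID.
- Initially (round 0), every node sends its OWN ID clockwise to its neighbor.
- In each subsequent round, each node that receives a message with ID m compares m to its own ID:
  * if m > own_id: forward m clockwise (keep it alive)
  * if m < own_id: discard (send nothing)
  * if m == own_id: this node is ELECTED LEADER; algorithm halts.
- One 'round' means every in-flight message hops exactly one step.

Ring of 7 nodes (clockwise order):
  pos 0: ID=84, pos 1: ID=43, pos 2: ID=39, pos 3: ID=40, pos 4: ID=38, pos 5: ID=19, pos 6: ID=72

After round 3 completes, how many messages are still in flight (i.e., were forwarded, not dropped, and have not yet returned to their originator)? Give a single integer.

Round 1: pos1(id43) recv 84: fwd; pos2(id39) recv 43: fwd; pos3(id40) recv 39: drop; pos4(id38) recv 40: fwd; pos5(id19) recv 38: fwd; pos6(id72) recv 19: drop; pos0(id84) recv 72: drop
Round 2: pos2(id39) recv 84: fwd; pos3(id40) recv 43: fwd; pos5(id19) recv 40: fwd; pos6(id72) recv 38: drop
Round 3: pos3(id40) recv 84: fwd; pos4(id38) recv 43: fwd; pos6(id72) recv 40: drop
After round 3: 2 messages still in flight

Answer: 2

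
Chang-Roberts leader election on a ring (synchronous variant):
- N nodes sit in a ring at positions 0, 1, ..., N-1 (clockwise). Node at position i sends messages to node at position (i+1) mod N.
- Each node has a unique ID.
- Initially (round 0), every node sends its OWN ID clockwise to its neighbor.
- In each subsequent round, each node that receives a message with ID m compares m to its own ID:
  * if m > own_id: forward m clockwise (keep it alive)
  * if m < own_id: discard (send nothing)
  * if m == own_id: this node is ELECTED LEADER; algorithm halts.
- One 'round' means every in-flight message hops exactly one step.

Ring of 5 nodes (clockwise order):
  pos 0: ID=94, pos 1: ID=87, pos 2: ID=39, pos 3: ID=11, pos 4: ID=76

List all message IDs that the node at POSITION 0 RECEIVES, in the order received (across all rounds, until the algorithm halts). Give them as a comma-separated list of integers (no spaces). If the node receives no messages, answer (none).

Answer: 76,87,94

Derivation:
Round 1: pos1(id87) recv 94: fwd; pos2(id39) recv 87: fwd; pos3(id11) recv 39: fwd; pos4(id76) recv 11: drop; pos0(id94) recv 76: drop
Round 2: pos2(id39) recv 94: fwd; pos3(id11) recv 87: fwd; pos4(id76) recv 39: drop
Round 3: pos3(id11) recv 94: fwd; pos4(id76) recv 87: fwd
Round 4: pos4(id76) recv 94: fwd; pos0(id94) recv 87: drop
Round 5: pos0(id94) recv 94: ELECTED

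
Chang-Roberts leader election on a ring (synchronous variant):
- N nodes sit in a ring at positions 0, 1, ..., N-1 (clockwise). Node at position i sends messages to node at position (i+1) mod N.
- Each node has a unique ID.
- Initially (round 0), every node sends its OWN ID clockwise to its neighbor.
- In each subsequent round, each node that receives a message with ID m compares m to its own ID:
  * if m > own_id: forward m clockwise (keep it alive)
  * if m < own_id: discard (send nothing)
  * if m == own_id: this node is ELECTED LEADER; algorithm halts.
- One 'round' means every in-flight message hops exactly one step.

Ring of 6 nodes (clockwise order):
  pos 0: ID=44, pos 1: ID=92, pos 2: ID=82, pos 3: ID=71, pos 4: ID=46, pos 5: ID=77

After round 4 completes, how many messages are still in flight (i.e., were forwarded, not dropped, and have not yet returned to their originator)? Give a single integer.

Answer: 2

Derivation:
Round 1: pos1(id92) recv 44: drop; pos2(id82) recv 92: fwd; pos3(id71) recv 82: fwd; pos4(id46) recv 71: fwd; pos5(id77) recv 46: drop; pos0(id44) recv 77: fwd
Round 2: pos3(id71) recv 92: fwd; pos4(id46) recv 82: fwd; pos5(id77) recv 71: drop; pos1(id92) recv 77: drop
Round 3: pos4(id46) recv 92: fwd; pos5(id77) recv 82: fwd
Round 4: pos5(id77) recv 92: fwd; pos0(id44) recv 82: fwd
After round 4: 2 messages still in flight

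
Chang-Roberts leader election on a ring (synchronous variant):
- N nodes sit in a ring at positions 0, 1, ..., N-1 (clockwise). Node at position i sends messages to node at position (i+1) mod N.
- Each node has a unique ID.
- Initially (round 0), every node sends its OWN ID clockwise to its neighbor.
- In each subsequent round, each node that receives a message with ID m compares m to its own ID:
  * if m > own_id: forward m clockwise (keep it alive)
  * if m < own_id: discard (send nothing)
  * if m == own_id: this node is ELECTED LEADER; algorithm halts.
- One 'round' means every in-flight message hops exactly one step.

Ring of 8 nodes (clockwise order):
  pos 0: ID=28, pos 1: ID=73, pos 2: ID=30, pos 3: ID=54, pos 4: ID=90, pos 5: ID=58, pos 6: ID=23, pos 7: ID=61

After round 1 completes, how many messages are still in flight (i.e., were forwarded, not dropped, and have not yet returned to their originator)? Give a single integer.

Answer: 4

Derivation:
Round 1: pos1(id73) recv 28: drop; pos2(id30) recv 73: fwd; pos3(id54) recv 30: drop; pos4(id90) recv 54: drop; pos5(id58) recv 90: fwd; pos6(id23) recv 58: fwd; pos7(id61) recv 23: drop; pos0(id28) recv 61: fwd
After round 1: 4 messages still in flight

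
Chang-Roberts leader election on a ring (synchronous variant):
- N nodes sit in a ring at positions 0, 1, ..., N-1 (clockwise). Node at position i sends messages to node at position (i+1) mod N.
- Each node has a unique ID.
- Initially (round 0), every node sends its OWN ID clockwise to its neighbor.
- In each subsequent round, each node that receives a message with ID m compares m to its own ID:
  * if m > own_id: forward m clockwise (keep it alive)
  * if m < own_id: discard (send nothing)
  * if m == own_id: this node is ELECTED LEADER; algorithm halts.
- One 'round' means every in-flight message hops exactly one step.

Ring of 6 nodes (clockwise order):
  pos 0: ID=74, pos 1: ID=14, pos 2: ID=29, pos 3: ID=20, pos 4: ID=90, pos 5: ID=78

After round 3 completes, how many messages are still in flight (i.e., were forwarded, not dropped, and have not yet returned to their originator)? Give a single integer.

Answer: 3

Derivation:
Round 1: pos1(id14) recv 74: fwd; pos2(id29) recv 14: drop; pos3(id20) recv 29: fwd; pos4(id90) recv 20: drop; pos5(id78) recv 90: fwd; pos0(id74) recv 78: fwd
Round 2: pos2(id29) recv 74: fwd; pos4(id90) recv 29: drop; pos0(id74) recv 90: fwd; pos1(id14) recv 78: fwd
Round 3: pos3(id20) recv 74: fwd; pos1(id14) recv 90: fwd; pos2(id29) recv 78: fwd
After round 3: 3 messages still in flight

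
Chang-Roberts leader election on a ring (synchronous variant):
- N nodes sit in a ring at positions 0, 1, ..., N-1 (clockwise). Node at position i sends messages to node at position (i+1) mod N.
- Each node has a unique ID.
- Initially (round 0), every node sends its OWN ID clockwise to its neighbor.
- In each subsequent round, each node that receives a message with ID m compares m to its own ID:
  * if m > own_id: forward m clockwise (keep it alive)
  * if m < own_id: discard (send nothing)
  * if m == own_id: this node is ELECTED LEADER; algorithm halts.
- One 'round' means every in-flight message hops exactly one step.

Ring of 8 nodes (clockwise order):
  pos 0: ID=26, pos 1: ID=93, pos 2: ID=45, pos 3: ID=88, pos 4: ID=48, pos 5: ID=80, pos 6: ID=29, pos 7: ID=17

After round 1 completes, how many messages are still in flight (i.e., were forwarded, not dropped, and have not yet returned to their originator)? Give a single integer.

Answer: 4

Derivation:
Round 1: pos1(id93) recv 26: drop; pos2(id45) recv 93: fwd; pos3(id88) recv 45: drop; pos4(id48) recv 88: fwd; pos5(id80) recv 48: drop; pos6(id29) recv 80: fwd; pos7(id17) recv 29: fwd; pos0(id26) recv 17: drop
After round 1: 4 messages still in flight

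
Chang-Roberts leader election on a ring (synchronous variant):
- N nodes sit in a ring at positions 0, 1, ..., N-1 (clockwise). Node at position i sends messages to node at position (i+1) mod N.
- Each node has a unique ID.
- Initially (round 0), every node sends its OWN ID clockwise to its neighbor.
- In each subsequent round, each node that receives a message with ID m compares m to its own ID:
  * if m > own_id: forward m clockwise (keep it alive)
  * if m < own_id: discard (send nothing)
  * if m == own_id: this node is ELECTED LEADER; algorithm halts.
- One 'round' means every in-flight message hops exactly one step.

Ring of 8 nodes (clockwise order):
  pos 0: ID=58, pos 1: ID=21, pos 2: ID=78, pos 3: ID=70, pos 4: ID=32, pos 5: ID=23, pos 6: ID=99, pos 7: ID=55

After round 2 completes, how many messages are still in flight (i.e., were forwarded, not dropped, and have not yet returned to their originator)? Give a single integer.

Round 1: pos1(id21) recv 58: fwd; pos2(id78) recv 21: drop; pos3(id70) recv 78: fwd; pos4(id32) recv 70: fwd; pos5(id23) recv 32: fwd; pos6(id99) recv 23: drop; pos7(id55) recv 99: fwd; pos0(id58) recv 55: drop
Round 2: pos2(id78) recv 58: drop; pos4(id32) recv 78: fwd; pos5(id23) recv 70: fwd; pos6(id99) recv 32: drop; pos0(id58) recv 99: fwd
After round 2: 3 messages still in flight

Answer: 3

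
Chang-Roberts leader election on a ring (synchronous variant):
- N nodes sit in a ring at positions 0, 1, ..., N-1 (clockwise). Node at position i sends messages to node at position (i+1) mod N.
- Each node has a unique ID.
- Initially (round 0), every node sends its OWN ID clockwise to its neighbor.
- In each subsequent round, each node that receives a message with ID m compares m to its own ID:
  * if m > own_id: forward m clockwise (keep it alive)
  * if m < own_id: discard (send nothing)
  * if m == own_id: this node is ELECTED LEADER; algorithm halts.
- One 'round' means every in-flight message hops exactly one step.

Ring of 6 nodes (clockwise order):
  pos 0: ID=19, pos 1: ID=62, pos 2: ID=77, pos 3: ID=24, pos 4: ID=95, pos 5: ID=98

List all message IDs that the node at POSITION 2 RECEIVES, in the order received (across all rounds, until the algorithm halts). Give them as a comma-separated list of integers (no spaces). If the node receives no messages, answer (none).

Round 1: pos1(id62) recv 19: drop; pos2(id77) recv 62: drop; pos3(id24) recv 77: fwd; pos4(id95) recv 24: drop; pos5(id98) recv 95: drop; pos0(id19) recv 98: fwd
Round 2: pos4(id95) recv 77: drop; pos1(id62) recv 98: fwd
Round 3: pos2(id77) recv 98: fwd
Round 4: pos3(id24) recv 98: fwd
Round 5: pos4(id95) recv 98: fwd
Round 6: pos5(id98) recv 98: ELECTED

Answer: 62,98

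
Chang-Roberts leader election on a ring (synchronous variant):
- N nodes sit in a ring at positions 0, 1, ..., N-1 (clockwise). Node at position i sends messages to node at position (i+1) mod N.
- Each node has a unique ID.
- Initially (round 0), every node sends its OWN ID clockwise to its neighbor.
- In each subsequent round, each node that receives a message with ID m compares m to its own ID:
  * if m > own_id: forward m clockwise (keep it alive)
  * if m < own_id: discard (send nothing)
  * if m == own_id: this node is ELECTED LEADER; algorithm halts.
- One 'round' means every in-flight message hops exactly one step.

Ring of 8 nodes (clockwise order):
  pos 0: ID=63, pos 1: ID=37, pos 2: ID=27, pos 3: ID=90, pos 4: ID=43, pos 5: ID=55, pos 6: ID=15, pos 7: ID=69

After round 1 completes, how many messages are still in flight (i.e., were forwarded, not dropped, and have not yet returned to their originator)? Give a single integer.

Answer: 5

Derivation:
Round 1: pos1(id37) recv 63: fwd; pos2(id27) recv 37: fwd; pos3(id90) recv 27: drop; pos4(id43) recv 90: fwd; pos5(id55) recv 43: drop; pos6(id15) recv 55: fwd; pos7(id69) recv 15: drop; pos0(id63) recv 69: fwd
After round 1: 5 messages still in flight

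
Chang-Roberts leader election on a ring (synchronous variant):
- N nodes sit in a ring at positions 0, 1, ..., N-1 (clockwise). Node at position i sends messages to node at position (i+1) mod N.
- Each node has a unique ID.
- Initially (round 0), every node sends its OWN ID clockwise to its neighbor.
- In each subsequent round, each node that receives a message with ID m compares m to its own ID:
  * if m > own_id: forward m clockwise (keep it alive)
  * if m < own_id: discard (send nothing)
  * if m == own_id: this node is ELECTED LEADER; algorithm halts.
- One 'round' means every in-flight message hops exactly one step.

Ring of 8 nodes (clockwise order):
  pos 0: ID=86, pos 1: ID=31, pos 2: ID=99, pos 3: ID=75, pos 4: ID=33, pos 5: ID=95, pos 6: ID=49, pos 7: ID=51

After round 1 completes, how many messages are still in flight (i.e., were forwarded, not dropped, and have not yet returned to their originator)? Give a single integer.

Round 1: pos1(id31) recv 86: fwd; pos2(id99) recv 31: drop; pos3(id75) recv 99: fwd; pos4(id33) recv 75: fwd; pos5(id95) recv 33: drop; pos6(id49) recv 95: fwd; pos7(id51) recv 49: drop; pos0(id86) recv 51: drop
After round 1: 4 messages still in flight

Answer: 4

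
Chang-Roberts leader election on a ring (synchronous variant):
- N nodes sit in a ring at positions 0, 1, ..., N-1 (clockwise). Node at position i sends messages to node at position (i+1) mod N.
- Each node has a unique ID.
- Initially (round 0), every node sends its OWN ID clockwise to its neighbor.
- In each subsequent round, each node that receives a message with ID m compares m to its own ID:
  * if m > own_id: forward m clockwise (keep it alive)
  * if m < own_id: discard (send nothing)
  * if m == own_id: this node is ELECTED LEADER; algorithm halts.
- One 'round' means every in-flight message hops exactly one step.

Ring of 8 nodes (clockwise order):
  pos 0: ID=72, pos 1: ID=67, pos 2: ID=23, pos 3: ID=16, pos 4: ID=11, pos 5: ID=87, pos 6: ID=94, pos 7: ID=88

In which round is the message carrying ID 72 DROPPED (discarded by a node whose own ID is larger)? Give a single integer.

Answer: 5

Derivation:
Round 1: pos1(id67) recv 72: fwd; pos2(id23) recv 67: fwd; pos3(id16) recv 23: fwd; pos4(id11) recv 16: fwd; pos5(id87) recv 11: drop; pos6(id94) recv 87: drop; pos7(id88) recv 94: fwd; pos0(id72) recv 88: fwd
Round 2: pos2(id23) recv 72: fwd; pos3(id16) recv 67: fwd; pos4(id11) recv 23: fwd; pos5(id87) recv 16: drop; pos0(id72) recv 94: fwd; pos1(id67) recv 88: fwd
Round 3: pos3(id16) recv 72: fwd; pos4(id11) recv 67: fwd; pos5(id87) recv 23: drop; pos1(id67) recv 94: fwd; pos2(id23) recv 88: fwd
Round 4: pos4(id11) recv 72: fwd; pos5(id87) recv 67: drop; pos2(id23) recv 94: fwd; pos3(id16) recv 88: fwd
Round 5: pos5(id87) recv 72: drop; pos3(id16) recv 94: fwd; pos4(id11) recv 88: fwd
Round 6: pos4(id11) recv 94: fwd; pos5(id87) recv 88: fwd
Round 7: pos5(id87) recv 94: fwd; pos6(id94) recv 88: drop
Round 8: pos6(id94) recv 94: ELECTED
Message ID 72 originates at pos 0; dropped at pos 5 in round 5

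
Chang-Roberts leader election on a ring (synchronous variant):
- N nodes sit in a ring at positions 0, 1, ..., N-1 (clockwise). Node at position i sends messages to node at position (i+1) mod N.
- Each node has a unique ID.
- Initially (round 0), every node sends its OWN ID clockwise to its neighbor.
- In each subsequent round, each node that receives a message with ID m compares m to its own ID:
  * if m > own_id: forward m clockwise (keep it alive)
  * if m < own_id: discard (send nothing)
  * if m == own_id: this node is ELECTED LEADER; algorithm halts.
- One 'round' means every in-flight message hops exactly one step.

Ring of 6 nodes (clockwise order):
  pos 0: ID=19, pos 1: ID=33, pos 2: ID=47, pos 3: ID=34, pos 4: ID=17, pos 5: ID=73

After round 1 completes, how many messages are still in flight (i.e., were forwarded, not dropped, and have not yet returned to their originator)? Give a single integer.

Answer: 3

Derivation:
Round 1: pos1(id33) recv 19: drop; pos2(id47) recv 33: drop; pos3(id34) recv 47: fwd; pos4(id17) recv 34: fwd; pos5(id73) recv 17: drop; pos0(id19) recv 73: fwd
After round 1: 3 messages still in flight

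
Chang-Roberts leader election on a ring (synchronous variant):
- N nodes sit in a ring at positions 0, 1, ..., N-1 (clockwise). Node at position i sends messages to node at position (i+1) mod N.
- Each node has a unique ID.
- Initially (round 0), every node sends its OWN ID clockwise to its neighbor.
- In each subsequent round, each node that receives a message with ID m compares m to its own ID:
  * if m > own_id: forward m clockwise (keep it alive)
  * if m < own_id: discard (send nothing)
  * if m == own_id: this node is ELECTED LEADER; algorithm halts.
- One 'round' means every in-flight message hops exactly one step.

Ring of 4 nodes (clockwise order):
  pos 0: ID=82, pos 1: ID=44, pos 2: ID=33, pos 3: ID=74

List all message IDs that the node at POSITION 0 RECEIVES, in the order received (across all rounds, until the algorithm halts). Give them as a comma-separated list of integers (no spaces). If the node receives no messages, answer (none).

Answer: 74,82

Derivation:
Round 1: pos1(id44) recv 82: fwd; pos2(id33) recv 44: fwd; pos3(id74) recv 33: drop; pos0(id82) recv 74: drop
Round 2: pos2(id33) recv 82: fwd; pos3(id74) recv 44: drop
Round 3: pos3(id74) recv 82: fwd
Round 4: pos0(id82) recv 82: ELECTED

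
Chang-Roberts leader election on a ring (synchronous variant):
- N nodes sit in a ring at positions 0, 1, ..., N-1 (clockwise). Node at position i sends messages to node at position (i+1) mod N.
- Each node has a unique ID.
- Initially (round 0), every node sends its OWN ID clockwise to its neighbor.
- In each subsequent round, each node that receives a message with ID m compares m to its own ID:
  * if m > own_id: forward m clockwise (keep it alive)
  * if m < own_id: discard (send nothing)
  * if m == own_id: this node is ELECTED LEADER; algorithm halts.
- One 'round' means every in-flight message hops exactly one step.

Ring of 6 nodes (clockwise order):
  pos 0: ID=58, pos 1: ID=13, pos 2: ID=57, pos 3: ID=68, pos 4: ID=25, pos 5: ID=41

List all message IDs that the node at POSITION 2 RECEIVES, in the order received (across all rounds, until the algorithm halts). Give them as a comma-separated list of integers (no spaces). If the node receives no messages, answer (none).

Round 1: pos1(id13) recv 58: fwd; pos2(id57) recv 13: drop; pos3(id68) recv 57: drop; pos4(id25) recv 68: fwd; pos5(id41) recv 25: drop; pos0(id58) recv 41: drop
Round 2: pos2(id57) recv 58: fwd; pos5(id41) recv 68: fwd
Round 3: pos3(id68) recv 58: drop; pos0(id58) recv 68: fwd
Round 4: pos1(id13) recv 68: fwd
Round 5: pos2(id57) recv 68: fwd
Round 6: pos3(id68) recv 68: ELECTED

Answer: 13,58,68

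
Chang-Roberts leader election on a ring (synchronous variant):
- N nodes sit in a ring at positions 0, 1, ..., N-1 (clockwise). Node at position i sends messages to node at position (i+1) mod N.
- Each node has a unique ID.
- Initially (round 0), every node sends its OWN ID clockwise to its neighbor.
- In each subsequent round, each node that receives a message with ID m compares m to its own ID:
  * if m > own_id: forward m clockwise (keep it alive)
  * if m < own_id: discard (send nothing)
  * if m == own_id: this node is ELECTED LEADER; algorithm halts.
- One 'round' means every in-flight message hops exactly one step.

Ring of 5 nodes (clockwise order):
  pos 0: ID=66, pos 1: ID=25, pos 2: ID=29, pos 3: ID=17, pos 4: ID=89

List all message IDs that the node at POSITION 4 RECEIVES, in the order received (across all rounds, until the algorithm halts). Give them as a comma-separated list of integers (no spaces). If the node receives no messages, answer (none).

Round 1: pos1(id25) recv 66: fwd; pos2(id29) recv 25: drop; pos3(id17) recv 29: fwd; pos4(id89) recv 17: drop; pos0(id66) recv 89: fwd
Round 2: pos2(id29) recv 66: fwd; pos4(id89) recv 29: drop; pos1(id25) recv 89: fwd
Round 3: pos3(id17) recv 66: fwd; pos2(id29) recv 89: fwd
Round 4: pos4(id89) recv 66: drop; pos3(id17) recv 89: fwd
Round 5: pos4(id89) recv 89: ELECTED

Answer: 17,29,66,89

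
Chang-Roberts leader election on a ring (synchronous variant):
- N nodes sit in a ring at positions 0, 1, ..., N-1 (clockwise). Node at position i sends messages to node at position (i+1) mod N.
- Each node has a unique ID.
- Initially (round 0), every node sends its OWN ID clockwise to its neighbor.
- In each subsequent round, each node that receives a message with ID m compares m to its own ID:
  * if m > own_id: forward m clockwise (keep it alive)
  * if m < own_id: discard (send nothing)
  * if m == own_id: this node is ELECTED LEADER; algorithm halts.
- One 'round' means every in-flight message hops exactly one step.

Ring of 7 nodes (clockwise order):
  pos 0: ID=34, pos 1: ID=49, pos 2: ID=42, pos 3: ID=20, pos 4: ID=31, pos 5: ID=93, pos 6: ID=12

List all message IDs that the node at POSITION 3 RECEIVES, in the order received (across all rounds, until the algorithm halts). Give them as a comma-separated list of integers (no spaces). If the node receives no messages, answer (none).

Answer: 42,49,93

Derivation:
Round 1: pos1(id49) recv 34: drop; pos2(id42) recv 49: fwd; pos3(id20) recv 42: fwd; pos4(id31) recv 20: drop; pos5(id93) recv 31: drop; pos6(id12) recv 93: fwd; pos0(id34) recv 12: drop
Round 2: pos3(id20) recv 49: fwd; pos4(id31) recv 42: fwd; pos0(id34) recv 93: fwd
Round 3: pos4(id31) recv 49: fwd; pos5(id93) recv 42: drop; pos1(id49) recv 93: fwd
Round 4: pos5(id93) recv 49: drop; pos2(id42) recv 93: fwd
Round 5: pos3(id20) recv 93: fwd
Round 6: pos4(id31) recv 93: fwd
Round 7: pos5(id93) recv 93: ELECTED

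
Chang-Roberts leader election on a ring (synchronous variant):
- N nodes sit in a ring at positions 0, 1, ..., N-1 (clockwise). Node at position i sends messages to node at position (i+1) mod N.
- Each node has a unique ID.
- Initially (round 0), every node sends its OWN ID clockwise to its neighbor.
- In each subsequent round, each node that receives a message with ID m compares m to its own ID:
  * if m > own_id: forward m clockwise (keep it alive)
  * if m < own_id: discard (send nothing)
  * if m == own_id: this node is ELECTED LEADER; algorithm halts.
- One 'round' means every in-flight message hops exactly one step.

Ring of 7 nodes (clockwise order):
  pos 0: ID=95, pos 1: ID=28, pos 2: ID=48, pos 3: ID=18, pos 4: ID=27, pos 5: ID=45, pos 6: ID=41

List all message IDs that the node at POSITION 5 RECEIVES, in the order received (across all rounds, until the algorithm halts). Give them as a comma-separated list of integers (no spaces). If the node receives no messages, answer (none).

Round 1: pos1(id28) recv 95: fwd; pos2(id48) recv 28: drop; pos3(id18) recv 48: fwd; pos4(id27) recv 18: drop; pos5(id45) recv 27: drop; pos6(id41) recv 45: fwd; pos0(id95) recv 41: drop
Round 2: pos2(id48) recv 95: fwd; pos4(id27) recv 48: fwd; pos0(id95) recv 45: drop
Round 3: pos3(id18) recv 95: fwd; pos5(id45) recv 48: fwd
Round 4: pos4(id27) recv 95: fwd; pos6(id41) recv 48: fwd
Round 5: pos5(id45) recv 95: fwd; pos0(id95) recv 48: drop
Round 6: pos6(id41) recv 95: fwd
Round 7: pos0(id95) recv 95: ELECTED

Answer: 27,48,95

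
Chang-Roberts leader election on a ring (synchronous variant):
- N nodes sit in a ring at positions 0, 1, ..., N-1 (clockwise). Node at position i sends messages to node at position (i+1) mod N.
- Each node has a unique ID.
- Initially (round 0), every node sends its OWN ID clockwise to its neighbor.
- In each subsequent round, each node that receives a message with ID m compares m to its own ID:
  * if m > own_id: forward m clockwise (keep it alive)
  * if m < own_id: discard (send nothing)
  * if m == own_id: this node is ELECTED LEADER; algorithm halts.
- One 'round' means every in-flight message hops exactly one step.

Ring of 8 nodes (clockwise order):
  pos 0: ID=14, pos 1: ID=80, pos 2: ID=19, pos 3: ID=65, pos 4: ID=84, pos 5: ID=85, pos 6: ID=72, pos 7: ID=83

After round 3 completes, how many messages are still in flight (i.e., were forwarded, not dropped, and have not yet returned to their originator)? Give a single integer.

Answer: 2

Derivation:
Round 1: pos1(id80) recv 14: drop; pos2(id19) recv 80: fwd; pos3(id65) recv 19: drop; pos4(id84) recv 65: drop; pos5(id85) recv 84: drop; pos6(id72) recv 85: fwd; pos7(id83) recv 72: drop; pos0(id14) recv 83: fwd
Round 2: pos3(id65) recv 80: fwd; pos7(id83) recv 85: fwd; pos1(id80) recv 83: fwd
Round 3: pos4(id84) recv 80: drop; pos0(id14) recv 85: fwd; pos2(id19) recv 83: fwd
After round 3: 2 messages still in flight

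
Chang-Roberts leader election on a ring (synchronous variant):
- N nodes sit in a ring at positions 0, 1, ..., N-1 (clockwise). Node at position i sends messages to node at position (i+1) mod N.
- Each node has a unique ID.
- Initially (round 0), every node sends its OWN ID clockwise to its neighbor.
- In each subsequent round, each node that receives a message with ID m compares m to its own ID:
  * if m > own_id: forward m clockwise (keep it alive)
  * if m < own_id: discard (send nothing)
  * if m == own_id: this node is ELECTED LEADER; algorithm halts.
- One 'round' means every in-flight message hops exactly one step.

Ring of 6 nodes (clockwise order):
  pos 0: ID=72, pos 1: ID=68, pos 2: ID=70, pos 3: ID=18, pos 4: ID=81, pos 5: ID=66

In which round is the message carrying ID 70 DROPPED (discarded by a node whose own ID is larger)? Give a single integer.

Answer: 2

Derivation:
Round 1: pos1(id68) recv 72: fwd; pos2(id70) recv 68: drop; pos3(id18) recv 70: fwd; pos4(id81) recv 18: drop; pos5(id66) recv 81: fwd; pos0(id72) recv 66: drop
Round 2: pos2(id70) recv 72: fwd; pos4(id81) recv 70: drop; pos0(id72) recv 81: fwd
Round 3: pos3(id18) recv 72: fwd; pos1(id68) recv 81: fwd
Round 4: pos4(id81) recv 72: drop; pos2(id70) recv 81: fwd
Round 5: pos3(id18) recv 81: fwd
Round 6: pos4(id81) recv 81: ELECTED
Message ID 70 originates at pos 2; dropped at pos 4 in round 2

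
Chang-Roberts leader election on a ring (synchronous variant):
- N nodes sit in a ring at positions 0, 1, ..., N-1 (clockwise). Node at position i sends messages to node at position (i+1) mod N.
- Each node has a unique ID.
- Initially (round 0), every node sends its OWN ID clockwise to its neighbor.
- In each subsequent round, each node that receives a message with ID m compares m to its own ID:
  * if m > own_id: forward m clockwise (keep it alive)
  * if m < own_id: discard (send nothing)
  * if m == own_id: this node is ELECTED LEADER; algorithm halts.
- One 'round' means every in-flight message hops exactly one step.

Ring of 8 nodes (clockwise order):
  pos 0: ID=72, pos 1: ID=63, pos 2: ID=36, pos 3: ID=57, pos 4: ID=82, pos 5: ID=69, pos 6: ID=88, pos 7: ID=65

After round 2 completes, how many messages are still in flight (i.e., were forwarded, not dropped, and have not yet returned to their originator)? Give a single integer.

Answer: 3

Derivation:
Round 1: pos1(id63) recv 72: fwd; pos2(id36) recv 63: fwd; pos3(id57) recv 36: drop; pos4(id82) recv 57: drop; pos5(id69) recv 82: fwd; pos6(id88) recv 69: drop; pos7(id65) recv 88: fwd; pos0(id72) recv 65: drop
Round 2: pos2(id36) recv 72: fwd; pos3(id57) recv 63: fwd; pos6(id88) recv 82: drop; pos0(id72) recv 88: fwd
After round 2: 3 messages still in flight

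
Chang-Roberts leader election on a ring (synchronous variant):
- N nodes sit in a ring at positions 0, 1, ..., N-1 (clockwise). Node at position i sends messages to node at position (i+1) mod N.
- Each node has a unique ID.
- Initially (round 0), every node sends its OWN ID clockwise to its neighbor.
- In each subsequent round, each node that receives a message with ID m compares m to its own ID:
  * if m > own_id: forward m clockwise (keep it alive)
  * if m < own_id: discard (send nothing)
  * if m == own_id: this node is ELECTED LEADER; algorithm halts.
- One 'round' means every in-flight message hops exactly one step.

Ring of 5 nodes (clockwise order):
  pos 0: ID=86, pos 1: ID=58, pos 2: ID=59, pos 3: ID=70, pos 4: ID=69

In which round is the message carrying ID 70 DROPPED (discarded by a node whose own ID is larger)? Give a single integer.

Answer: 2

Derivation:
Round 1: pos1(id58) recv 86: fwd; pos2(id59) recv 58: drop; pos3(id70) recv 59: drop; pos4(id69) recv 70: fwd; pos0(id86) recv 69: drop
Round 2: pos2(id59) recv 86: fwd; pos0(id86) recv 70: drop
Round 3: pos3(id70) recv 86: fwd
Round 4: pos4(id69) recv 86: fwd
Round 5: pos0(id86) recv 86: ELECTED
Message ID 70 originates at pos 3; dropped at pos 0 in round 2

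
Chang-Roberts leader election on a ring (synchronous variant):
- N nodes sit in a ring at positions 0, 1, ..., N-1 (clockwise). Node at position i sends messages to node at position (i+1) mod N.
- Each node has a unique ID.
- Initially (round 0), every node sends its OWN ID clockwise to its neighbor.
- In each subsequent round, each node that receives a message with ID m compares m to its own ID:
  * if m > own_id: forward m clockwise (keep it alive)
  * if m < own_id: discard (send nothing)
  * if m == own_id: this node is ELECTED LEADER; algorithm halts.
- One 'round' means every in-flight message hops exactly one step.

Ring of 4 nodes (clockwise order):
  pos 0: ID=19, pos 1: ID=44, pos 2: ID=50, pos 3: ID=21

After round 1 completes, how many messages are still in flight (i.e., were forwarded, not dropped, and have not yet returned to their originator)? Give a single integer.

Round 1: pos1(id44) recv 19: drop; pos2(id50) recv 44: drop; pos3(id21) recv 50: fwd; pos0(id19) recv 21: fwd
After round 1: 2 messages still in flight

Answer: 2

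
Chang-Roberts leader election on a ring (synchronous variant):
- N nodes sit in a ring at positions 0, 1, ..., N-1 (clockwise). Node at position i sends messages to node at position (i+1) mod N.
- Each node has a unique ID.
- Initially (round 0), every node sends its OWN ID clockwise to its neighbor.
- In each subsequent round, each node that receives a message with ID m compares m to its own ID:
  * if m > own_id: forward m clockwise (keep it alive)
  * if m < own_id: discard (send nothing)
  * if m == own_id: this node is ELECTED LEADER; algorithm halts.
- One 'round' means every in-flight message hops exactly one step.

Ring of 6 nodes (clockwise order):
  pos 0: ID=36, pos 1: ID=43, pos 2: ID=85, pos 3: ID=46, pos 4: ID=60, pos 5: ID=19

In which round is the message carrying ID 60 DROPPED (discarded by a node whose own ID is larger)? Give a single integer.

Round 1: pos1(id43) recv 36: drop; pos2(id85) recv 43: drop; pos3(id46) recv 85: fwd; pos4(id60) recv 46: drop; pos5(id19) recv 60: fwd; pos0(id36) recv 19: drop
Round 2: pos4(id60) recv 85: fwd; pos0(id36) recv 60: fwd
Round 3: pos5(id19) recv 85: fwd; pos1(id43) recv 60: fwd
Round 4: pos0(id36) recv 85: fwd; pos2(id85) recv 60: drop
Round 5: pos1(id43) recv 85: fwd
Round 6: pos2(id85) recv 85: ELECTED
Message ID 60 originates at pos 4; dropped at pos 2 in round 4

Answer: 4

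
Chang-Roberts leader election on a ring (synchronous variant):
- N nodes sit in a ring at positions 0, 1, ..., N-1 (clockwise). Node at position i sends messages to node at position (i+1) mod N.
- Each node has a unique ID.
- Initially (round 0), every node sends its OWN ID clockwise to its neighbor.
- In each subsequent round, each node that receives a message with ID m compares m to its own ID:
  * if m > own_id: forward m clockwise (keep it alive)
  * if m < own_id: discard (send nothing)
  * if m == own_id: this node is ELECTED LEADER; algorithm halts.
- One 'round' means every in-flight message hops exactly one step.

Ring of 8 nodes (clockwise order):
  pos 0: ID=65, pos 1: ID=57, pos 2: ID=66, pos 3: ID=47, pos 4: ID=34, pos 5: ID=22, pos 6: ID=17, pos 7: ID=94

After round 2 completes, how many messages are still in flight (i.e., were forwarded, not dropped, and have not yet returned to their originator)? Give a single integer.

Answer: 4

Derivation:
Round 1: pos1(id57) recv 65: fwd; pos2(id66) recv 57: drop; pos3(id47) recv 66: fwd; pos4(id34) recv 47: fwd; pos5(id22) recv 34: fwd; pos6(id17) recv 22: fwd; pos7(id94) recv 17: drop; pos0(id65) recv 94: fwd
Round 2: pos2(id66) recv 65: drop; pos4(id34) recv 66: fwd; pos5(id22) recv 47: fwd; pos6(id17) recv 34: fwd; pos7(id94) recv 22: drop; pos1(id57) recv 94: fwd
After round 2: 4 messages still in flight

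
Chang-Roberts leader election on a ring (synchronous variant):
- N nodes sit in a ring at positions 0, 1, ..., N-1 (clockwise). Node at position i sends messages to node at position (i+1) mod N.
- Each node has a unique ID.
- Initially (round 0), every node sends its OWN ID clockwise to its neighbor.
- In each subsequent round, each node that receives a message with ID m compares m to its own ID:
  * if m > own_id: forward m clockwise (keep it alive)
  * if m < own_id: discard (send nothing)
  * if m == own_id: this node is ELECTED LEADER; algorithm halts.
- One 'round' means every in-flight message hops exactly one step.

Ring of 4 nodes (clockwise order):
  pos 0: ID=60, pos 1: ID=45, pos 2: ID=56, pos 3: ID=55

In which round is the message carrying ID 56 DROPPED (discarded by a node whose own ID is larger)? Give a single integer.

Round 1: pos1(id45) recv 60: fwd; pos2(id56) recv 45: drop; pos3(id55) recv 56: fwd; pos0(id60) recv 55: drop
Round 2: pos2(id56) recv 60: fwd; pos0(id60) recv 56: drop
Round 3: pos3(id55) recv 60: fwd
Round 4: pos0(id60) recv 60: ELECTED
Message ID 56 originates at pos 2; dropped at pos 0 in round 2

Answer: 2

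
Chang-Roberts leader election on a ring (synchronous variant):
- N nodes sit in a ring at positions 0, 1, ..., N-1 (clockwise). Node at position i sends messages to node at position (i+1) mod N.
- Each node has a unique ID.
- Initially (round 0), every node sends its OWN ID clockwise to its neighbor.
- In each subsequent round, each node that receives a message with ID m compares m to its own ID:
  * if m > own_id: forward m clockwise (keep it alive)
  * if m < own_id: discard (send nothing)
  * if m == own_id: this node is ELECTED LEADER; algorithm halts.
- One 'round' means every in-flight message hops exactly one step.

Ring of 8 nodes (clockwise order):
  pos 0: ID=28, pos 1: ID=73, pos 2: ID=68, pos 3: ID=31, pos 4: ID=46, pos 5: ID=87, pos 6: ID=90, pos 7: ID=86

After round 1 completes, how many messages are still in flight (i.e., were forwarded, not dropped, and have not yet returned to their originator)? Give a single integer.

Round 1: pos1(id73) recv 28: drop; pos2(id68) recv 73: fwd; pos3(id31) recv 68: fwd; pos4(id46) recv 31: drop; pos5(id87) recv 46: drop; pos6(id90) recv 87: drop; pos7(id86) recv 90: fwd; pos0(id28) recv 86: fwd
After round 1: 4 messages still in flight

Answer: 4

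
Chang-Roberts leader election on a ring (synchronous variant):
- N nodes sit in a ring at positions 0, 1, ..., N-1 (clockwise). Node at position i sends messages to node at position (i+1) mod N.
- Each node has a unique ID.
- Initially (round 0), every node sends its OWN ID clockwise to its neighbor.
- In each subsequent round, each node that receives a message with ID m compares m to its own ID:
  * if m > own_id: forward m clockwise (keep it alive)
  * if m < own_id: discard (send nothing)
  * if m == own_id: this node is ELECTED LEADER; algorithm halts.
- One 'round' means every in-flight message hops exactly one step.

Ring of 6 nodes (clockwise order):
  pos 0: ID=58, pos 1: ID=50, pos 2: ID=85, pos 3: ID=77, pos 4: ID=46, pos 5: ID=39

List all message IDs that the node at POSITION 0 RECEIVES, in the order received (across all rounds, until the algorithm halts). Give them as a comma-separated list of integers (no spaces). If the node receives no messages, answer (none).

Round 1: pos1(id50) recv 58: fwd; pos2(id85) recv 50: drop; pos3(id77) recv 85: fwd; pos4(id46) recv 77: fwd; pos5(id39) recv 46: fwd; pos0(id58) recv 39: drop
Round 2: pos2(id85) recv 58: drop; pos4(id46) recv 85: fwd; pos5(id39) recv 77: fwd; pos0(id58) recv 46: drop
Round 3: pos5(id39) recv 85: fwd; pos0(id58) recv 77: fwd
Round 4: pos0(id58) recv 85: fwd; pos1(id50) recv 77: fwd
Round 5: pos1(id50) recv 85: fwd; pos2(id85) recv 77: drop
Round 6: pos2(id85) recv 85: ELECTED

Answer: 39,46,77,85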